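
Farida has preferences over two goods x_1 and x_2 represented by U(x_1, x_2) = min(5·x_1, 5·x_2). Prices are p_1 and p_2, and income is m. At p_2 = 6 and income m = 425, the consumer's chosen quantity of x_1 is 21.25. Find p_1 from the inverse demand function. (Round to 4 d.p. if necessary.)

Leontief preferences: the optimum is at the kink where x_1/5 = x_2/5, i.e. x_2 = x_1.
Budget: p_1·x_1 + p_2·x_1 = m, so (5·p_1 + 5·p_2)·x_1 = 5·m.
Demand: x_1*(p_1,p_2,m) = 5·m/(5·p_1 + 5·p_2), x_2* = 5·m/(5·p_1 + 5·p_2).
Set x_1* = 21.25 in the demand function and solve for p_1: p_1 = 14.

p_1 = 14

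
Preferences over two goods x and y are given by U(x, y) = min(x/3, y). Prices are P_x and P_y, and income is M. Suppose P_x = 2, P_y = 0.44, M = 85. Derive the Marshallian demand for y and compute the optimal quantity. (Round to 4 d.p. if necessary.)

y* = 13.1988

Leontief preferences: the optimum is at the kink where x/3 = y/1, i.e. y = (1/3)·x.
Budget: P_x·x + P_y·(1/3)·x = M, so (3·P_x + P_y)·x = 3·M.
Demand: x*(P_x,P_y,M) = 3·M/(3·P_x + P_y), y* = M/(3·P_x + P_y).
Here 3·2 + 0.44 = 6.44, giving y* = 13.1988.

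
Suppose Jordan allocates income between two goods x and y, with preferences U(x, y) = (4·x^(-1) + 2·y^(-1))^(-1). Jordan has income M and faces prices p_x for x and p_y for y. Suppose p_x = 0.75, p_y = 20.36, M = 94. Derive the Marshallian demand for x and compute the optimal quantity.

MRS = MU_x/MU_y = 2·(y/x)^(2). Set equal to p_x/p_y.
Hence y/x = ((1/2)·p_x/p_y)^(1/(2)), i.e. raised to the 0.5 power.
With the ratio pinned down, the budget gives x* = M/(p_x + p_y·(y/x)) and y* = (y/x)·x*.
Numerically y/x = 0.135715, so x* = 94/(0.75 + 20.36·0.135715) = 26.7566.

x* = 26.7566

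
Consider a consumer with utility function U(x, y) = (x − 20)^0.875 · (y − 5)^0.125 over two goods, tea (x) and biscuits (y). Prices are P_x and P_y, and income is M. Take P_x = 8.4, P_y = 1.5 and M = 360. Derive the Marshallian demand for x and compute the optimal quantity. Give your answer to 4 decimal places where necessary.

MRS = 7·(y−5)/(x−20). Tangency with P_x/P_y gives y−5 = (1/7)·(P_x/P_y)·(x−20).
After buying the subsistence bundle (20, 5), a share 0.875 of the remaining income goes to x: x* = 20 + 0.875·(M − 20P_x − 5P_y)/P_x.
Discretionary income = 360 − 20·8.4 − 5·1.5 = 184.5; x* = 20 + 0.875·184.5/8.4 = 39.2188.

x* = 39.2188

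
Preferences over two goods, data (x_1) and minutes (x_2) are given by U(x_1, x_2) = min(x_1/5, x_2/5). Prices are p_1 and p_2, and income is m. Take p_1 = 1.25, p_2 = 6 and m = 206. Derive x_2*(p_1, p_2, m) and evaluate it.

Leontief preferences: the optimum is at the kink where x_1/5 = x_2/5, i.e. x_2 = x_1.
Budget: p_1·x_1 + p_2·x_1 = m, so (5·p_1 + 5·p_2)·x_1 = 5·m.
Demand: x_1*(p_1,p_2,m) = 5·m/(5·p_1 + 5·p_2), x_2* = 5·m/(5·p_1 + 5·p_2).
Here 5·1.25 + 5·6 = 36.25, giving x_2* = 28.4138.

x_2* = 28.4138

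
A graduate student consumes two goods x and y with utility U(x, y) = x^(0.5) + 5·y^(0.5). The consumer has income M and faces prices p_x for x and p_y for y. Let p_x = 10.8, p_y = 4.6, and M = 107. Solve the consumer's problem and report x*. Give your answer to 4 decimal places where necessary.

MRS = MU_x/MU_y = (1/5)·(y/x)^(0.5). Set equal to p_x/p_y.
Solve for the ratio: y/x = [5·p_x/p_y]^(2).
Substitute y = (y/x)·x into the budget: x* = M/(p_x + p_y·(y/x)).
Numerically y/x = 137.807183, so x* = 107/(10.8 + 4.6·137.807183) = 0.166.

x* = 0.166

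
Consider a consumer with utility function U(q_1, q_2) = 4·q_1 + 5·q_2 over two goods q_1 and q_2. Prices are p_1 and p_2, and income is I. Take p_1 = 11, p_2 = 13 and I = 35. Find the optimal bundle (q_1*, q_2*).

q_1* = 0, q_2* = 2.6923

Linear utility — the consumer picks whichever good has higher MU/price: 4/11 = 0.3636 vs 5/13 = 0.3846.
q_2 gives more utility per dollar, so spend all income on q_2: q_2* = I/p_2, q_1* = 0.
Numerically: q_1* = 0, q_2* = 2.6923.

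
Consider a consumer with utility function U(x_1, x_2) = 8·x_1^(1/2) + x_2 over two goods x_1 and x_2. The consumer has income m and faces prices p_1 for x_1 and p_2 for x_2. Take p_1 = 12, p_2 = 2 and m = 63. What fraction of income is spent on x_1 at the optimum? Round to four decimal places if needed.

share on x_1 = 0.0847

Thus x_1* = (4·p_2/p_1)² — independent of m — with the rest of income spent on x_2.
Plugging in: x_1* = (4·2/12)² = 0.4444, x_2* = 28.8333.
Expenditure on x_1: 12·0.4444 = 5.3333; share = 0.0847.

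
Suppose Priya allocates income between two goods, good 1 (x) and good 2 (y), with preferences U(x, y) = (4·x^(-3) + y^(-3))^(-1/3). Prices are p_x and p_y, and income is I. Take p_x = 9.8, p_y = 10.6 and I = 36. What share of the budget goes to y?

From the CES first-order condition, 4·(y/x)^(4) = p_x/p_y.
Hence y/x = ((1/4)·p_x/p_y)^(1/(4)), i.e. raised to the 0.25 power.
Substitute y = (y/x)·x into the budget: x* = I/(p_x + p_y·(y/x)).
Numerically y/x = 0.69337, so x* = 36/(9.8 + 10.6·0.69337) = 2.0992 and y* = 0.69337·2.0992 = 1.4555.
Expenditure on y: 10.6·1.4555 = 15.4282; share = 0.4286.

share on y = 0.4286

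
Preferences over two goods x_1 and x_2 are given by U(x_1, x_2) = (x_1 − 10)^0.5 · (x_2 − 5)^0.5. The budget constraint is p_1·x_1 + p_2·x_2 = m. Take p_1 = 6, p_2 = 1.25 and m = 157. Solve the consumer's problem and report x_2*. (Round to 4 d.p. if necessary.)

x_2* = 41.3

This is Cobb-Douglas in (x_1−10, x_2−5): tangency gives 0.5·p_2·(x_2−5) = 0.5·p_1·(x_1−10).
After buying the subsistence bundle (10, 5), a share 0.5 of the remaining income goes to x_1: x_1* = 10 + 0.5·(m − 10p_1 − 5p_2)/p_1.
Discretionary income = 157 − 10·6 − 5·1.25 = 90.75; x_2* = 5 + 0.5·90.75/1.25 = 41.3.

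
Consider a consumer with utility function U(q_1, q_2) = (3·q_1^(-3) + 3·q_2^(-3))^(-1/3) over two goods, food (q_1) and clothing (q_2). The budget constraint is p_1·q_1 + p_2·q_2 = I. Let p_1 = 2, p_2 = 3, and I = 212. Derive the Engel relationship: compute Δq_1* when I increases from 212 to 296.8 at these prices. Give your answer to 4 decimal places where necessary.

Δq_1* = 18.0012

From the CES first-order condition, (q_2/q_1)^(4) = p_1/p_2.
Hence q_2/q_1 = (p_1/p_2)^(1/(4)), i.e. raised to the 0.25 power.
With the ratio pinned down, the budget gives q_1* = I/(p_1 + p_2·(q_2/q_1)) and q_2* = (q_2/q_1)·q_1*.
Numerically q_2/q_1 = 0.903602, so q_1* = 212/(2 + 3·0.903602) = 45.0029.
At I' = 296.8: q_1* = 63.0041. Change: 63.0041 − 45.0029 = 18.0012.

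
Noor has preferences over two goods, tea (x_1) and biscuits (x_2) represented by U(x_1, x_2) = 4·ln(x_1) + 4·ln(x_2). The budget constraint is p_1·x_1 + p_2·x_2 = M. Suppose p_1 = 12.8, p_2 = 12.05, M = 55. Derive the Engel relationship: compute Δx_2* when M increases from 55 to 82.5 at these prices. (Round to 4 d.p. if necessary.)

MU_x_1/MU_x_2 = (4·x_2)/(4·x_1); tangency sets this equal to p_1/p_2.
So 4·p_2·x_2 = 4·p_1·x_1; combined with the budget, a share 0.5 of income goes to x_1.
Demand: x_1*(p_1,p_2,M) = 0.5·M/p_1 and x_2* = 0.5·M/p_2.
At p_1=12.8, p_2=12.05, M=55: x_2* = 0.5·55/12.05 = 2.2822.
At M' = 82.5: x_2* = 3.4232. Change: 3.4232 − 2.2822 = 1.1411.

Δx_2* = 1.1411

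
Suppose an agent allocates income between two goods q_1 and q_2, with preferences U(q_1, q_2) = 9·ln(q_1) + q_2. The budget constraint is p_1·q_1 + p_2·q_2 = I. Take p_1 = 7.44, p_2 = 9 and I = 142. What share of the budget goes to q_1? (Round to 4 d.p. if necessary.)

share on q_1 = 0.5704

MU_q_1 = 9/q_1, MU_q_2 = 1. Tangency: 9/q_1 = p_1/p_2.
So q_1*(p_1,p_2) = 9·p_2/p_1, independent of income; and q_2* = (I − 9·p_2)/p_2.
At the given prices: q_1* = 9·9/7.44 = 10.8871, and q_2* = 6.7778.
Expenditure on q_1: 7.44·10.8871 = 81; share = 0.5704.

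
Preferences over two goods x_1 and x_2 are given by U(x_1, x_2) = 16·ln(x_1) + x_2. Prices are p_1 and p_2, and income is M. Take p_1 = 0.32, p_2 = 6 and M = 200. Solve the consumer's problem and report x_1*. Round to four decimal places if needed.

MU_x_1 = 16/x_1, MU_x_2 = 1. Tangency: 16/x_1 = p_1/p_2.
So x_1*(p_1,p_2) = 16·p_2/p_1, independent of income; and x_2* = (M − 16·p_2)/p_2.
At the given prices: x_1* = 16·6/0.32 = 300.

x_1* = 300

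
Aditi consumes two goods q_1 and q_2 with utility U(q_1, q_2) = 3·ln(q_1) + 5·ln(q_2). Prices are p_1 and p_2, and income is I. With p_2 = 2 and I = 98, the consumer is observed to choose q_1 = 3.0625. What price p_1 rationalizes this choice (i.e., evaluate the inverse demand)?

Tangency: MRS = (3/5)·q_2/q_1 = p_1/p_2.
So 3·p_2·q_2 = 5·p_1·q_1; combined with the budget, a share 0.375 of income goes to q_1.
Demand: q_1*(p_1,p_2,I) = 0.375·I/p_1 and q_2* = 0.625·I/p_2.
Set q_1* = 3.0625 in the demand function and solve for p_1: p_1 = 12.

p_1 = 12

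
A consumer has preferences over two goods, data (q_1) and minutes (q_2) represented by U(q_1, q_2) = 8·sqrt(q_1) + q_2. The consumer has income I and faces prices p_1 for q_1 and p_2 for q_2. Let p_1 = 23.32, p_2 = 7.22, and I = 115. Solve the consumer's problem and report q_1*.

q_1* = 1.5337

Utility is quasi-linear in q_2; the FOC for q_1 is 4/√q_1 = p_1/p_2.
Thus q_1* = (4·p_2/p_1)² — independent of I — with the rest of income spent on q_2.
Plugging in: q_1* = (4·7.22/23.32)² = 1.5337.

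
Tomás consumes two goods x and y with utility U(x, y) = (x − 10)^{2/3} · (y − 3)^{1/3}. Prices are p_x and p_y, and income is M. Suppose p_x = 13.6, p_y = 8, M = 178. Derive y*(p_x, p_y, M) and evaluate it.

y* = 3.75

Let x' = x−10, y' = y−3. MRS = 2·y'/x' = p_x/p_y.
After buying the subsistence bundle (10, 3), a share 2/3 of the remaining income goes to x: x* = 10 + 2/3·(M − 10p_x − 3p_y)/p_x.
Discretionary income = 178 − 10·13.6 − 3·8 = 18; y* = 3 + 1/3·18/8 = 3.75.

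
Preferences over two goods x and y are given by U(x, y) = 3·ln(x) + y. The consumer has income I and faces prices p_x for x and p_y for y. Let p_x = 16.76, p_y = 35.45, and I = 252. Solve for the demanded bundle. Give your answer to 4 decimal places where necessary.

Set MRS = p_x/p_y: (3/x)/1 = p_x/p_y.
So x*(p_x,p_y) = 3·p_y/p_x, independent of income; and y* = (I − 3·p_y)/p_y.
At the given prices: x* = 3·35.45/16.76 = 6.3455, and y* = 4.1086.

x* = 6.3455, y* = 4.1086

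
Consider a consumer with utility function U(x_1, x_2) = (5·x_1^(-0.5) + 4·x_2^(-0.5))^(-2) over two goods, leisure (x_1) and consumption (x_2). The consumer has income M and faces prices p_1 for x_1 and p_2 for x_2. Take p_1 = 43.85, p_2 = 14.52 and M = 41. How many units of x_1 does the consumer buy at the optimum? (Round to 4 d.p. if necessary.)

Numerically x_2/x_1 = 1.800509, so x_1* = 41/(43.85 + 14.52·1.800509) = 0.5858.

x_1* = 0.5858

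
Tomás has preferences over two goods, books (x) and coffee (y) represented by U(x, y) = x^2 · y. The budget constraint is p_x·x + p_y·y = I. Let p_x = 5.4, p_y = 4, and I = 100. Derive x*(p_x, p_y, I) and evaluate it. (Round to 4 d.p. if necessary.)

MU_x/MU_y = (2·y)/(x); tangency sets this equal to p_x/p_y.
Rearranging, p_y·y = (1/2)·p_x·x. Substituting into the budget gives p_x·x·(1 + (1/2)) = I.
Demand: x*(p_x,p_y,I) = 2/3·I/p_x and y* = 1/3·I/p_y.
At p_x=5.4, p_y=4, I=100: x* = 2/3·100/5.4 = 12.3457.

x* = 12.3457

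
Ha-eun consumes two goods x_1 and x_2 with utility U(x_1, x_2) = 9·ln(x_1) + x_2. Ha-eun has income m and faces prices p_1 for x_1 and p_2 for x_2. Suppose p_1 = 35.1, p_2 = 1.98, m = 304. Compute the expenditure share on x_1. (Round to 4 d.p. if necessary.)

Set MRS = p_1/p_2: (9/x_1)/1 = p_1/p_2.
So x_1*(p_1,p_2) = 9·p_2/p_1, independent of income; and x_2* = (m − 9·p_2)/p_2.
At the given prices: x_1* = 9·1.98/35.1 = 0.5077, and x_2* = 144.5354.
Expenditure on x_1: 35.1·0.5077 = 17.82; share = 0.0586.

share on x_1 = 0.0586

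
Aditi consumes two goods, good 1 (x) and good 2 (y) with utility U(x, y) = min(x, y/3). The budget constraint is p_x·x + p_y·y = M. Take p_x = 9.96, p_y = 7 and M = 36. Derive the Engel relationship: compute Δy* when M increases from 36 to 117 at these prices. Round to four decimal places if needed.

Δy* = 7.8488

Leontief preferences: the optimum is at the kink where x/1 = y/3, i.e. y = 3·x.
Budget: p_x·x + p_y·3·x = M, so (p_x + 3·p_y)·x = M.
Demand: x*(p_x,p_y,M) = M/(p_x + 3·p_y), y* = 3·M/(p_x + 3·p_y).
Here 9.96 + 3·7 = 30.96, giving y* = 3.4884.
At M' = 117: y* = 11.3372. Change: 11.3372 − 3.4884 = 7.8488.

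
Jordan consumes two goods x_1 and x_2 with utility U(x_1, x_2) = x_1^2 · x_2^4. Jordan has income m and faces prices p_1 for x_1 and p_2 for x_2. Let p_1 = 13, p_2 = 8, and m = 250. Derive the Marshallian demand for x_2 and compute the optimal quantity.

The MRS is (1/2)·x_2/x_1. Set MRS = p_1/p_2.
Rearranging, p_2·x_2 = 2·p_1·x_1. Substituting into the budget gives p_1·x_1·(1 + 2) = m.
Demand: x_1*(p_1,p_2,m) = 1/3·m/p_1 and x_2* = 2/3·m/p_2.
At p_1=13, p_2=8, m=250: x_2* = 2/3·250/8 = 20.8333.

x_2* = 20.8333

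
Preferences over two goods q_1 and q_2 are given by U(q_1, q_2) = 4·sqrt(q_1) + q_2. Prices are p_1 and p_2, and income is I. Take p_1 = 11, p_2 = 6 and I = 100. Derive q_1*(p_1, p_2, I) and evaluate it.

Plugging in: q_1* = (2·6/11)² = 1.1901.

q_1* = 1.1901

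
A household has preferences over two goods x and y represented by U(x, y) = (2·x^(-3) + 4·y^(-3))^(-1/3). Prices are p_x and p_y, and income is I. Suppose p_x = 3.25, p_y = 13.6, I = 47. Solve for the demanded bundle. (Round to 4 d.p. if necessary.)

x* = 3.2285, y* = 2.6844

From the CES first-order condition, (1/2)·(y/x)^(4) = p_x/p_y.
Solve for the ratio: y/x = [2·p_x/p_y]^(0.25).
With the ratio pinned down, the budget gives x* = I/(p_x + p_y·(y/x)) and y* = (y/x)·x*.
Numerically y/x = 0.831464, so x* = 47/(3.25 + 13.6·0.831464) = 3.2285 and y* = 0.831464·3.2285 = 2.6844.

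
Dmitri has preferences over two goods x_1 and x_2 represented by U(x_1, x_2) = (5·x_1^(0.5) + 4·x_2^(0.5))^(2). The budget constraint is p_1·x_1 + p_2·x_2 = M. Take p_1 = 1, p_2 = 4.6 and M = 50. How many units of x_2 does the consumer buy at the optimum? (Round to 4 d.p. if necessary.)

x_2* = 1.3276

MU_x_1 ∝ 5·x_1^(-0.5), MU_x_2 ∝ 4·x_2^(-0.5), so MRS = (5/4)·(x_2/x_1)^(0.5) = p_1/p_2.
Solve for the ratio: x_2/x_1 = [(4/5)·p_1/p_2]^(2).
Substitute x_2 = (x_2/x_1)·x_1 into the budget: x_1* = M/(p_1 + p_2·(x_2/x_1)).
Numerically x_2/x_1 = 0.030246, so x_1* = 50/(1 + 4.6·0.030246) = 43.8931 and x_2* = 0.030246·43.8931 = 1.3276.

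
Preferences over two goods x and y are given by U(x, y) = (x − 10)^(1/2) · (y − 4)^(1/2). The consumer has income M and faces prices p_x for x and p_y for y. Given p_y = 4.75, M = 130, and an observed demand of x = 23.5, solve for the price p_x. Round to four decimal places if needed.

p_x = 3

This is Cobb-Douglas in (x−10, y−4): tangency gives 0.5·p_y·(y−4) = 0.5·p_x·(x−10).
Substituting into the budget: x* = 10 + 0.5·(M − 10·p_x − 4·p_y)/p_x, and y* = 4 + 0.5·(…)/p_y.
Set x* = 23.5 in the demand function and solve for p_x: p_x = 3.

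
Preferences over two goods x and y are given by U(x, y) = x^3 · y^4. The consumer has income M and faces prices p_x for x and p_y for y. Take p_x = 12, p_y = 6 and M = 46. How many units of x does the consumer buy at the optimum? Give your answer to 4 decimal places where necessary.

Tangency: MRS = (3/4)·y/x = p_x/p_y.
Rearranging, p_y·y = (4/3)·p_x·x. Substituting into the budget gives p_x·x·(1 + (4/3)) = M.
Demand: x*(p_x,p_y,M) = 3/7·M/p_x and y* = 4/7·M/p_y.
At p_x=12, p_y=6, M=46: x* = 3/7·46/12 = 1.6429.

x* = 1.6429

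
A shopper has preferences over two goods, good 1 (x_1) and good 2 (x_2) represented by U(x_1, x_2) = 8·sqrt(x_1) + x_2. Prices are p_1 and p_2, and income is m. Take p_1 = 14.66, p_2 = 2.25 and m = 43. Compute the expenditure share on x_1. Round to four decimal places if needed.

MU_x_1 = 4/√x_1, MU_x_2 = 1. Tangency: 4/√x_1 = p_1/p_2.
Thus x_1* = (4·p_2/p_1)² — independent of m — with the rest of income spent on x_2.
Plugging in: x_1* = (4·2.25/14.66)² = 0.3769, x_2* = 16.6554.
Expenditure on x_1: 14.66·0.3769 = 5.5252; share = 0.1285.

share on x_1 = 0.1285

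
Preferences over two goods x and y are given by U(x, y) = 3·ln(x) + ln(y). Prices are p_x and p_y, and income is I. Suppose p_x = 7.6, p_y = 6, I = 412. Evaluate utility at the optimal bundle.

V = 13.9585

The MRS is 3·y/x. Set MRS = p_x/p_y.
So 3·p_y·y = p_x·x; combined with the budget, a share 0.75 of income goes to x.
Demand: x*(p_x,p_y,I) = 0.75·I/p_x and y* = 0.25·I/p_y.
At p_x=7.6, p_y=6, I=412: x* = 0.75·412/7.6 = 40.6579, y* = 17.1667.
Utility at the optimum: U(40.6579, 17.1667) = 13.9585.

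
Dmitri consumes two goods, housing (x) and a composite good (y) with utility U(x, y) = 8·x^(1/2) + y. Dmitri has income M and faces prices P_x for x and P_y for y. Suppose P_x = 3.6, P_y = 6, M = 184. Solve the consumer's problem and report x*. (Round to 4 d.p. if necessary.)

x* = 44.4444

Set MRS = P_x/P_y: 4·x^(−1/2) = P_x/P_y.
Thus x* = (4·P_y/P_x)² — independent of M — with the rest of income spent on y.
Plugging in: x* = (4·6/3.6)² = 44.4444.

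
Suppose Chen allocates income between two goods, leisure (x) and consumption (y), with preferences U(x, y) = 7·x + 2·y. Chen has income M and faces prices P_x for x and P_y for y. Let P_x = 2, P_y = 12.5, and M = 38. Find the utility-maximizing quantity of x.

Linear utility — the consumer picks whichever good has higher MU/price: 7/2 = 3.5 vs 2/12.5 = 0.16.
x gives more utility per dollar, so spend all income on x: x* = M/P_x, y* = 0.
Numerically: x* = 19, y* = 0.

x* = 19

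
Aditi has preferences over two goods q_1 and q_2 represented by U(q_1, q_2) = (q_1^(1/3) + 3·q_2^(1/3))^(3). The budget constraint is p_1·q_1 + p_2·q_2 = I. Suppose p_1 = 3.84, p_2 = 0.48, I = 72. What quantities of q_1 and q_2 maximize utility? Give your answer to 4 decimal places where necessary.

MU_q_1 ∝ q_1^(-2/3), MU_q_2 ∝ 3·q_2^(-2/3), so MRS = (1/3)·(q_2/q_1)^(2/3) = p_1/p_2.
Hence q_2/q_1 = (3·p_1/p_2)^(1/(2/3)), i.e. raised to the 1.5 power.
Substitute q_2 = (q_2/q_1)·q_1 into the budget: q_1* = I/(p_1 + p_2·(q_2/q_1)).
Numerically q_2/q_1 = 117.575508, so q_1* = 72/(3.84 + 0.48·117.575508) = 1.1945 and q_2* = 117.575508·1.1945 = 140.444.

q_1* = 1.1945, q_2* = 140.444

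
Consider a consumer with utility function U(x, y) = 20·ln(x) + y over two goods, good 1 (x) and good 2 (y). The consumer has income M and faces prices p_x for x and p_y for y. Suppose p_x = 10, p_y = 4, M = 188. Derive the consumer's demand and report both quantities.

Set MRS = p_x/p_y: (20/x)/1 = p_x/p_y.
So x*(p_x,p_y) = 20·p_y/p_x, independent of income; and y* = (M − 20·p_y)/p_y.
At the given prices: x* = 20·4/10 = 8, and y* = 27.

x* = 8, y* = 27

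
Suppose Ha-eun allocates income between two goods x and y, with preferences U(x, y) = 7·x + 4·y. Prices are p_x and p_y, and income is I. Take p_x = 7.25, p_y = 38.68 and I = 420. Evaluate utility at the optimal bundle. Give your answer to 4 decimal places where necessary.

V = 405.5172

x gives more utility per dollar, so spend all income on x: x* = I/p_x, y* = 0.
Numerically: x* = 57.931, y* = 0.
Utility at the optimum: U(57.931, 0) = 405.5172.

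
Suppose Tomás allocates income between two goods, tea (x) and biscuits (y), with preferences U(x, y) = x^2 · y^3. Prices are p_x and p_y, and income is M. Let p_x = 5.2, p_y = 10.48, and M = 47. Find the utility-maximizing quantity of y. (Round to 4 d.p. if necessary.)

y* = 2.6908

MU_x/MU_y = (2·y)/(3·x); tangency sets this equal to p_x/p_y.
Rearranging, p_y·y = (3/2)·p_x·x. Substituting into the budget gives p_x·x·(1 + (3/2)) = M.
Demand: x*(p_x,p_y,M) = 0.4·M/p_x and y* = 0.6·M/p_y.
At p_x=5.2, p_y=10.48, M=47: y* = 0.6·47/10.48 = 2.6908.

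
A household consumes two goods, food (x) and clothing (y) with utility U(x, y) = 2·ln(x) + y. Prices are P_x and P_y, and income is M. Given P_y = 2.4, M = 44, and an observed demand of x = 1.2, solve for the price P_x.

Set MRS = P_x/P_y: (2/x)/1 = P_x/P_y.
So x*(P_x,P_y) = 2·P_y/P_x, independent of income; and y* = (M − 2·P_y)/P_y.
Set x* = 1.2 in the demand function and solve for P_x: P_x = 4.

P_x = 4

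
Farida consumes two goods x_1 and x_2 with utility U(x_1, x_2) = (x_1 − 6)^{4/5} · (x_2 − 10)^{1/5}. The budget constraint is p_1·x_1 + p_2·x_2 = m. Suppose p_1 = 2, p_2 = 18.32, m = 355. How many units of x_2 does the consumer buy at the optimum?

MRS = 4·(x_2−10)/(x_1−6). Tangency with p_1/p_2 gives x_2−10 = (1/4)·(p_1/p_2)·(x_1−6).
Substituting into the budget: x_1* = 6 + 0.8·(m − 6·p_1 − 10·p_2)/p_1, and x_2* = 10 + 0.2·(…)/p_2.
Discretionary income = 355 − 6·2 − 10·18.32 = 159.8; x_2* = 10 + 0.2·159.8/18.32 = 11.7445.

x_2* = 11.7445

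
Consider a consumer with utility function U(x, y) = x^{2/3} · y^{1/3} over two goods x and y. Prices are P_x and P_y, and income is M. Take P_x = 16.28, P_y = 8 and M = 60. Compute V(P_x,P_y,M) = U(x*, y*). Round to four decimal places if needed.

At P_x=16.28, P_y=8, M=60: x* = 2/3·60/16.28 = 2.457, y* = 2.5.
Utility at the optimum: U(2.457, 2.5) = 2.4713.

V = 2.4713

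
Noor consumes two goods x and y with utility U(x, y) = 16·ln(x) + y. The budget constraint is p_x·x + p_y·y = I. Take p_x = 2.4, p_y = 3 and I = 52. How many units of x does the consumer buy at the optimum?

x* = 20

Set MRS = p_x/p_y: (16/x)/1 = p_x/p_y.
So x*(p_x,p_y) = 16·p_y/p_x, independent of income; and y* = (I − 16·p_y)/p_y.
At the given prices: x* = 16·3/2.4 = 20.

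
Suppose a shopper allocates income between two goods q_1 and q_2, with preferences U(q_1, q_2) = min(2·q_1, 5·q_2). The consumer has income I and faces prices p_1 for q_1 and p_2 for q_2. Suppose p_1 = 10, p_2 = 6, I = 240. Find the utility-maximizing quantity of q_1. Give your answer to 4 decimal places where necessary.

Here 5·10 + 2·6 = 62, giving q_1* = 19.3548.

q_1* = 19.3548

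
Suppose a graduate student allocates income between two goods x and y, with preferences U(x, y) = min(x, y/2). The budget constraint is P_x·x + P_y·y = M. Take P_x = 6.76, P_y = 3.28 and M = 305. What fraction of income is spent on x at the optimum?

share on x = 0.5075

With perfect complements, no substitution: consume in ratio x:y = 1:2.
Budget: P_x·x + P_y·2·x = M, so (P_x + 2·P_y)·x = M.
Demand: x*(P_x,P_y,M) = M/(P_x + 2·P_y), y* = 2·M/(P_x + 2·P_y).
Here 6.76 + 2·3.28 = 13.32, giving x* = 22.8979 and y* = 45.7958.
Expenditure on x: 6.76·22.8979 = 154.7898; share = 0.5075.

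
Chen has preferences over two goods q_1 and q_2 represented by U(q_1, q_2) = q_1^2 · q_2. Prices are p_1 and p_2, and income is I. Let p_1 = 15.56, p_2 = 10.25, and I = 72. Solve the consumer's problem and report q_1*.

q_1* = 3.0848

MU_q_1/MU_q_2 = (2·q_2)/(q_1); tangency sets this equal to p_1/p_2.
Rearranging, p_2·q_2 = (1/2)·p_1·q_1. Substituting into the budget gives p_1·q_1·(1 + (1/2)) = I.
Demand: q_1*(p_1,p_2,I) = 2/3·I/p_1 and q_2* = 1/3·I/p_2.
At p_1=15.56, p_2=10.25, I=72: q_1* = 2/3·72/15.56 = 3.0848.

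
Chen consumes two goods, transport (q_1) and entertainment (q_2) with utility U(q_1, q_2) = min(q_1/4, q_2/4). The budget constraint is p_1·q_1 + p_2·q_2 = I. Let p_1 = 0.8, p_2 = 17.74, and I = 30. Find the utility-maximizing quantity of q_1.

With perfect complements, no substitution: consume in ratio q_1:q_2 = 4:4.
Budget: p_1·q_1 + p_2·q_1 = I, so (4·p_1 + 4·p_2)·q_1 = 4·I.
Demand: q_1*(p_1,p_2,I) = 4·I/(4·p_1 + 4·p_2), q_2* = 4·I/(4·p_1 + 4·p_2).
Here 4·0.8 + 4·17.74 = 74.16, giving q_1* = 1.6181.

q_1* = 1.6181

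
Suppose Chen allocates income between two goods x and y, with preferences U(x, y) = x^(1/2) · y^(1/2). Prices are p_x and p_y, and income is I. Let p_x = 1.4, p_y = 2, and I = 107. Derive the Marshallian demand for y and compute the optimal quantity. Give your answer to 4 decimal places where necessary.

y* = 26.75

MU_x/MU_y = (0.5·y)/(0.5·x); tangency sets this equal to p_x/p_y.
Rearranging, p_y·y = p_x·x. Substituting into the budget gives p_x·x·(1 + 1) = I.
Demand: x*(p_x,p_y,I) = 0.5·I/p_x and y* = 0.5·I/p_y.
At p_x=1.4, p_y=2, I=107: y* = 0.5·107/2 = 26.75.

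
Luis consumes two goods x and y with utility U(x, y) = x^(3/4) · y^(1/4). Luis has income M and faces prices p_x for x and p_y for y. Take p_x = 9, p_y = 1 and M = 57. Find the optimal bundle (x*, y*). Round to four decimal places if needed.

The MRS is 3·y/x. Set MRS = p_x/p_y.
Rearranging, p_y·y = (1/3)·p_x·x. Substituting into the budget gives p_x·x·(1 + (1/3)) = M.
Demand: x*(p_x,p_y,M) = 0.75·M/p_x and y* = 0.25·M/p_y.
At p_x=9, p_y=1, M=57: x* = 0.75·57/9 = 4.75, y* = 14.25.

x* = 4.75, y* = 14.25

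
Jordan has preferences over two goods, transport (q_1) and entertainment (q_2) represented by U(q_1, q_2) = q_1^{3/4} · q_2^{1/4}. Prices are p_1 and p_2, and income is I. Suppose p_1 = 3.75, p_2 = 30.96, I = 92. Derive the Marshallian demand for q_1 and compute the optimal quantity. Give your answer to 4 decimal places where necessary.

Tangency: MRS = 3·q_2/q_1 = p_1/p_2.
Rearranging, p_2·q_2 = (1/3)·p_1·q_1. Substituting into the budget gives p_1·q_1·(1 + (1/3)) = I.
Demand: q_1*(p_1,p_2,I) = 0.75·I/p_1 and q_2* = 0.25·I/p_2.
At p_1=3.75, p_2=30.96, I=92: q_1* = 0.75·92/3.75 = 18.4.

q_1* = 18.4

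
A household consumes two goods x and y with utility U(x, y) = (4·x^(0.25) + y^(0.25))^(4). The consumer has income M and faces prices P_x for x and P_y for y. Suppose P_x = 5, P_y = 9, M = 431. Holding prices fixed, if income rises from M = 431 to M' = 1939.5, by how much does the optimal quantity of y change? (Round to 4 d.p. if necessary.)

Δy* = 19.2128

From the CES first-order condition, 4·(y/x)^(0.75) = P_x/P_y.
Solve for the ratio: y/x = [(1/4)·P_x/P_y]^(4/3).
Substitute y = (y/x)·x into the budget: x* = M/(P_x + P_y·(y/x)).
Numerically y/x = 0.071927, so x* = 431/(5 + 9·0.071927) = 76.3191 and y* = 0.071927·76.3191 = 5.4894.
At M' = 1939.5: y* = 24.7022. Change: 24.7022 − 5.4894 = 19.2128.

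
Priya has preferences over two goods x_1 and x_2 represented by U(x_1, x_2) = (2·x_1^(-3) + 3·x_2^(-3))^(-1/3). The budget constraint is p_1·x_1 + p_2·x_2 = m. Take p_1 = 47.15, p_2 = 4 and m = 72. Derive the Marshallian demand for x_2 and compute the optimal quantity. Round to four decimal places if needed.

x_2* = 2.6673

Substitute x_2 = (x_2/x_1)·x_1 into the budget: x_1* = m/(p_1 + p_2·(x_2/x_1)).
Numerically x_2/x_1 = 2.050587, so x_1* = 72/(47.15 + 4·2.050587) = 1.3008 and x_2* = 2.050587·1.3008 = 2.6673.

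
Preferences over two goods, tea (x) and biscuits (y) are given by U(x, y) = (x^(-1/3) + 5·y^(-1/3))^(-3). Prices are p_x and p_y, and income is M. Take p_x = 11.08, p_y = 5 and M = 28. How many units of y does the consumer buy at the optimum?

y* = 4.1029

MU_x ∝ x^(-4/3), MU_y ∝ 5·y^(-4/3), so MRS = (1/5)·(y/x)^(4/3) = p_x/p_y.
Solve for the ratio: y/x = [5·p_x/p_y]^(0.75).
Substitute y = (y/x)·x into the budget: x* = M/(p_x + p_y·(y/x)).
Numerically y/x = 6.073022, so x* = 28/(11.08 + 5·6.073022) = 0.6756 and y* = 6.073022·0.6756 = 4.1029.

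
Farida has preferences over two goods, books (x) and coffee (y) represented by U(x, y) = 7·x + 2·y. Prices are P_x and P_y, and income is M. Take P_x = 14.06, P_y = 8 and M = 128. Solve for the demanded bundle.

Linear utility — the consumer picks whichever good has higher MU/price: 7/14.06 = 0.4979 vs 2/8 = 0.25.
x gives more utility per dollar, so spend all income on x: x* = M/P_x, y* = 0.
Numerically: x* = 9.1038, y* = 0.

x* = 9.1038, y* = 0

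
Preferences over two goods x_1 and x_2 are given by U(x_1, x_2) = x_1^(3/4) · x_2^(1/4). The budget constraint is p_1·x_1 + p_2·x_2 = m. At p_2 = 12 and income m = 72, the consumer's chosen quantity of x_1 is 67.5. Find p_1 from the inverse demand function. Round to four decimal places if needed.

The MRS is 3·x_2/x_1. Set MRS = p_1/p_2.
So 0.75·p_2·x_2 = 0.25·p_1·x_1; combined with the budget, a share 0.75 of income goes to x_1.
Demand: x_1*(p_1,p_2,m) = 0.75·m/p_1 and x_2* = 0.25·m/p_2.
Set x_1* = 67.5 in the demand function and solve for p_1: p_1 = 0.8.

p_1 = 0.8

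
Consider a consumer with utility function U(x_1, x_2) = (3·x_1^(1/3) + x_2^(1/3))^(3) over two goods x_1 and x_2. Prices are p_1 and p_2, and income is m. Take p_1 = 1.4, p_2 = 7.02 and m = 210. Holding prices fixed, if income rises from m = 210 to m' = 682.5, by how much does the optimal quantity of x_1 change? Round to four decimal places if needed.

Δx_1* = 310.7896

MU_x_1 ∝ 3·x_1^(-2/3), MU_x_2 ∝ x_2^(-2/3), so MRS = 3·(x_2/x_1)^(2/3) = p_1/p_2.
Solve for the ratio: x_2/x_1 = [(1/3)·p_1/p_2]^(1.5).
Substitute x_2 = (x_2/x_1)·x_1 into the budget: x_1* = m/(p_1 + p_2·(x_2/x_1)).
Numerically x_2/x_1 = 0.01714, so x_1* = 210/(1.4 + 7.02·0.01714) = 138.1287.
At m' = 682.5: x_1* = 448.9183. Change: 448.9183 − 138.1287 = 310.7896.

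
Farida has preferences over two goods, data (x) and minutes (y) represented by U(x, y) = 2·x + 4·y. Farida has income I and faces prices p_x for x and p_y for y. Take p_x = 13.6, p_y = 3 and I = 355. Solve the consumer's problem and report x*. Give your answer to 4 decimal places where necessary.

Perfect substitutes: compare marginal utility per dollar. 2/p_x vs 4/p_y → 0.1471 vs 1.3333.
y gives more utility per dollar, so spend all income on y: y* = I/p_y, x* = 0.
Numerically: x* = 0, y* = 118.3333.

x* = 0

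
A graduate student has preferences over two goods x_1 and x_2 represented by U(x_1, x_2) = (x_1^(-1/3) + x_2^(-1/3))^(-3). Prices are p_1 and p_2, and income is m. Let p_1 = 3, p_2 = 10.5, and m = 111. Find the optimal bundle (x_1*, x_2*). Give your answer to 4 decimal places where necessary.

x_1* = 15.6264, x_2* = 6.1067

From the CES first-order condition, (x_2/x_1)^(4/3) = p_1/p_2.
Hence x_2/x_1 = (p_1/p_2)^(1/(4/3)), i.e. raised to the 0.75 power.
Substitute x_2 = (x_2/x_1)·x_1 into the budget: x_1* = m/(p_1 + p_2·(x_2/x_1)).
Numerically x_2/x_1 = 0.390795, so x_1* = 111/(3 + 10.5·0.390795) = 15.6264 and x_2* = 0.390795·15.6264 = 6.1067.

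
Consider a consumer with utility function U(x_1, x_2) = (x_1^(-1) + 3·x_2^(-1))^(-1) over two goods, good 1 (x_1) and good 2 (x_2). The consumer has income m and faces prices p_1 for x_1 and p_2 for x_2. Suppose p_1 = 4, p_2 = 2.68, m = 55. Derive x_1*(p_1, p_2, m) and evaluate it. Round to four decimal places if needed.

From the CES first-order condition, (1/3)·(x_2/x_1)^(2) = p_1/p_2.
Solve for the ratio: x_2/x_1 = [3·p_1/p_2]^(0.5).
With the ratio pinned down, the budget gives x_1* = m/(p_1 + p_2·(x_2/x_1)) and x_2* = (x_2/x_1)·x_1*.
Numerically x_2/x_1 = 2.116037, so x_1* = 55/(4 + 2.68·2.116037) = 5.6871.

x_1* = 5.6871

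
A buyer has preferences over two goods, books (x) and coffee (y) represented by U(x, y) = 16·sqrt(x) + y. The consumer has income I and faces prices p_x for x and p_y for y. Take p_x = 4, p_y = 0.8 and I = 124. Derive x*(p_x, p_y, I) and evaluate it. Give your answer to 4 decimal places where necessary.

x* = 2.56

Set MRS = p_x/p_y: 8·x^(−1/2) = p_x/p_y.
Thus x* = (8·p_y/p_x)² — independent of I — with the rest of income spent on y.
Plugging in: x* = (8·0.8/4)² = 2.56.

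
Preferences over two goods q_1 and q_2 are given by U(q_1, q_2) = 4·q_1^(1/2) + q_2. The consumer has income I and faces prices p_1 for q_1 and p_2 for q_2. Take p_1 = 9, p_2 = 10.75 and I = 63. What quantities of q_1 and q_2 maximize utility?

Set MRS = p_1/p_2: 2·q_1^(−1/2) = p_1/p_2.
Thus q_1* = (2·p_2/p_1)² — independent of I — with the rest of income spent on q_2.
Plugging in: q_1* = (2·10.75/9)² = 5.7068, q_2* = 1.0827.

q_1* = 5.7068, q_2* = 1.0827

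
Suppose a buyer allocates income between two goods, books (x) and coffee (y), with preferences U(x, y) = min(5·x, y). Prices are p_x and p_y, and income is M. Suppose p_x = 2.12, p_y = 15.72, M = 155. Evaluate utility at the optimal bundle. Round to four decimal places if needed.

V = 9.6011

With perfect complements, no substitution: consume in ratio x:y = 1:5.
Budget: p_x·x + p_y·5·x = M, so (p_x + 5·p_y)·x = M.
Demand: x*(p_x,p_y,M) = M/(p_x + 5·p_y), y* = 5·M/(p_x + 5·p_y).
Here 2.12 + 5·15.72 = 80.72, giving x* = 1.9202 and y* = 9.6011.
Utility at the optimum: U(1.9202, 9.6011) = 9.6011.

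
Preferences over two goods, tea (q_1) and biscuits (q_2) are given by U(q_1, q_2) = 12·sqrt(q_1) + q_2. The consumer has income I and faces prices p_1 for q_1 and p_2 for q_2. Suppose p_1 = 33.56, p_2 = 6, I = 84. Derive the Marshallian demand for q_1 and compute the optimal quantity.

q_1* = 1.1507

Utility is quasi-linear in q_2; the FOC for q_1 is 6/√q_1 = p_1/p_2.
Solve: √q_1 = 6·p_2/p_1, so q_1*(p_1,p_2) = (6·p_2/p_1)², and q_2* = (I − p_1·q_1*)/p_2.
Plugging in: q_1* = (6·6/33.56)² = 1.1507.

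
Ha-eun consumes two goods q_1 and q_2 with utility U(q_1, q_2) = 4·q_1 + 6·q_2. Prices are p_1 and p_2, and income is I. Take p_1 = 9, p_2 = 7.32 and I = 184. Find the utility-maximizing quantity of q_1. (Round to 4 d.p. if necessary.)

q_1* = 0

Numerically: q_1* = 0, q_2* = 25.1366.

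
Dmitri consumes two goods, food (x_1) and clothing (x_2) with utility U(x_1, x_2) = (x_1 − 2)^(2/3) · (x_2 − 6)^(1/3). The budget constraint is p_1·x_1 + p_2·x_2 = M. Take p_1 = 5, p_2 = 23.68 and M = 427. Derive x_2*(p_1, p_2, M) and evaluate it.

x_2* = 9.8699

Substituting into the budget: x_1* = 2 + 2/3·(M − 2·p_1 − 6·p_2)/p_1, and x_2* = 6 + 1/3·(…)/p_2.
Discretionary income = 427 − 2·5 − 6·23.68 = 274.92; x_2* = 6 + 1/3·274.92/23.68 = 9.8699.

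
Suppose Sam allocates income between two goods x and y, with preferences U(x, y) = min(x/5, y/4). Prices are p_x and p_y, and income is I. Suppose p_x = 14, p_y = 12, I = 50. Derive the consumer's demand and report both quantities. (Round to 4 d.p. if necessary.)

x* = 2.1186, y* = 1.6949

With perfect complements, no substitution: consume in ratio x:y = 5:4.
Budget: p_x·x + p_y·(4/5)·x = I, so (5·p_x + 4·p_y)·x = 5·I.
Demand: x*(p_x,p_y,I) = 5·I/(5·p_x + 4·p_y), y* = 4·I/(5·p_x + 4·p_y).
Here 5·14 + 4·12 = 118, giving x* = 2.1186 and y* = 1.6949.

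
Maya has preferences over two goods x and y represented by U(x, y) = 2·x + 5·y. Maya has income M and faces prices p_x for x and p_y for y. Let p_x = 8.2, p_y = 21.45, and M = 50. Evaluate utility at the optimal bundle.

V = 12.1951

Linear utility — the consumer picks whichever good has higher MU/price: 2/8.2 = 0.2439 vs 5/21.45 = 0.2331.
x gives more utility per dollar, so spend all income on x: x* = M/p_x, y* = 0.
Numerically: x* = 6.0976, y* = 0.
Utility at the optimum: U(6.0976, 0) = 12.1951.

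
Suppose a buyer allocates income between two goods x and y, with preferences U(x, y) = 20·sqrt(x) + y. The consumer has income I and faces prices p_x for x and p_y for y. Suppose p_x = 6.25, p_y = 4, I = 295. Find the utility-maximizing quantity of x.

Utility is quasi-linear in y; the FOC for x is 10/√x = p_x/p_y.
Thus x* = (10·p_y/p_x)² — independent of I — with the rest of income spent on y.
Plugging in: x* = (10·4/6.25)² = 40.96.

x* = 40.96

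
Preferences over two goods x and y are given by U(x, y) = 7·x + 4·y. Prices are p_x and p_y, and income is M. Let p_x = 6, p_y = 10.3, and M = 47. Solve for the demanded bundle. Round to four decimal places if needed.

x* = 7.8333, y* = 0

Linear utility — the consumer picks whichever good has higher MU/price: 7/6 = 1.1667 vs 4/10.3 = 0.3883.
x gives more utility per dollar, so spend all income on x: x* = M/p_x, y* = 0.
Numerically: x* = 7.8333, y* = 0.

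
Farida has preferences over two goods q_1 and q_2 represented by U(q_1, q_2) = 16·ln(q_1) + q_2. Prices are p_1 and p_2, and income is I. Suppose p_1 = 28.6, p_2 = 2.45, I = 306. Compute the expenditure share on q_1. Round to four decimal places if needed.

share on q_1 = 0.1281

Set MRS = p_1/p_2: (16/q_1)/1 = p_1/p_2.
So q_1*(p_1,p_2) = 16·p_2/p_1, independent of income; and q_2* = (I − 16·p_2)/p_2.
At the given prices: q_1* = 16·2.45/28.6 = 1.3706, and q_2* = 108.898.
Expenditure on q_1: 28.6·1.3706 = 39.2; share = 0.1281.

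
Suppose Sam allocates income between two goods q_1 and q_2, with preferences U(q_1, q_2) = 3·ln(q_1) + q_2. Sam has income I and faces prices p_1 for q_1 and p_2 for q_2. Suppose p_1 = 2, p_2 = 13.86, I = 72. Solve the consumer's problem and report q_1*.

MU_q_1 = 3/q_1, MU_q_2 = 1. Tangency: 3/q_1 = p_1/p_2.
So q_1*(p_1,p_2) = 3·p_2/p_1, independent of income; and q_2* = (I − 3·p_2)/p_2.
At the given prices: q_1* = 3·13.86/2 = 20.79.

q_1* = 20.79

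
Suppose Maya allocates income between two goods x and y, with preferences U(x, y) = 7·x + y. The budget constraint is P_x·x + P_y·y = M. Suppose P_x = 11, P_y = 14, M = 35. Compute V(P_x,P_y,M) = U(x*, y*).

V = 22.2727

Linear utility — the consumer picks whichever good has higher MU/price: 7/11 = 0.6364 vs 1/14 = 0.0714.
x gives more utility per dollar, so spend all income on x: x* = M/P_x, y* = 0.
Numerically: x* = 3.1818, y* = 0.
Utility at the optimum: U(3.1818, 0) = 22.2727.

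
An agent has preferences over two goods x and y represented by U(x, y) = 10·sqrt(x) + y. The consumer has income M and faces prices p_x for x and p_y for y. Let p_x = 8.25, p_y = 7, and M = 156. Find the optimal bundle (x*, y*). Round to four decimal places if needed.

Solve: √x = 5·p_y/p_x, so x*(p_x,p_y) = (5·p_y/p_x)², and y* = (M − p_x·x*)/p_y.
Plugging in: x* = (5·7/8.25)² = 17.9982, y* = 1.0736.

x* = 17.9982, y* = 1.0736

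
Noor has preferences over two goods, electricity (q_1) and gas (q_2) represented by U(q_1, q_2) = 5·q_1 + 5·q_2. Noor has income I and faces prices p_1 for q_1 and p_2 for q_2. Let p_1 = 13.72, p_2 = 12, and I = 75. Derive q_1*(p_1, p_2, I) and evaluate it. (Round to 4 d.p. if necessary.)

q_1* = 0

Perfect substitutes: compare marginal utility per dollar. 5/p_1 vs 5/p_2 → 0.3644 vs 0.4167.
q_2 gives more utility per dollar, so spend all income on q_2: q_2* = I/p_2, q_1* = 0.
Numerically: q_1* = 0, q_2* = 6.25.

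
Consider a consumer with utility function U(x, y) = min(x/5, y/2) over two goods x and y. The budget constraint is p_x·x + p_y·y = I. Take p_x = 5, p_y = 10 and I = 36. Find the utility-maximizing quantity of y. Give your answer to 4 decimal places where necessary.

Leontief preferences: the optimum is at the kink where x/5 = y/2, i.e. y = (2/5)·x.
Budget: p_x·x + p_y·(2/5)·x = I, so (5·p_x + 2·p_y)·x = 5·I.
Demand: x*(p_x,p_y,I) = 5·I/(5·p_x + 2·p_y), y* = 2·I/(5·p_x + 2·p_y).
Here 5·5 + 2·10 = 45, giving y* = 1.6.

y* = 1.6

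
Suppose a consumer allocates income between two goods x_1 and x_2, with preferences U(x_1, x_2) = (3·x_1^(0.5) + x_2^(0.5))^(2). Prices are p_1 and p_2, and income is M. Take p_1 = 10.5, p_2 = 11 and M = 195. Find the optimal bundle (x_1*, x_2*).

x_1* = 16.7906, x_2* = 1.6999

Numerically x_2/x_1 = 0.10124, so x_1* = 195/(10.5 + 11·0.10124) = 16.7906 and x_2* = 0.10124·16.7906 = 1.6999.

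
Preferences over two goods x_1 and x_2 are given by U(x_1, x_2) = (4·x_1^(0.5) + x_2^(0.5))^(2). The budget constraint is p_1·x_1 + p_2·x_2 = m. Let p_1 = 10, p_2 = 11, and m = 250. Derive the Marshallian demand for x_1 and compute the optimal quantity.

x_1* = 23.6559

MRS = MU_x_1/MU_x_2 = 4·(x_2/x_1)^(0.5). Set equal to p_1/p_2.
Hence x_2/x_1 = ((1/4)·p_1/p_2)^(1/(0.5)), i.e. raised to the 2 power.
With the ratio pinned down, the budget gives x_1* = m/(p_1 + p_2·(x_2/x_1)) and x_2* = (x_2/x_1)·x_1*.
Numerically x_2/x_1 = 0.051653, so x_1* = 250/(10 + 11·0.051653) = 23.6559.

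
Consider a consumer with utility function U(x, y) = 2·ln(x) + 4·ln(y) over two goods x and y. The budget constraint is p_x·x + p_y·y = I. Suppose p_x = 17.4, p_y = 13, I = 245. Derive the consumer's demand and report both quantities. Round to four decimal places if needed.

At p_x=17.4, p_y=13, I=245: x* = 1/3·245/17.4 = 4.6935, y* = 12.5641.

x* = 4.6935, y* = 12.5641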